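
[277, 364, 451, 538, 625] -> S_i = 277 + 87*i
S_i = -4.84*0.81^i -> [-4.84, -3.92, -3.18, -2.57, -2.08]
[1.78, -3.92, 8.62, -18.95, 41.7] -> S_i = 1.78*(-2.20)^i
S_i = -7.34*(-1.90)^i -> [-7.34, 13.95, -26.5, 50.35, -95.66]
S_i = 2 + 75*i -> [2, 77, 152, 227, 302]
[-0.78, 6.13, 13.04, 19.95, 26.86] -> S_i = -0.78 + 6.91*i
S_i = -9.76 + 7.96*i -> [-9.76, -1.8, 6.16, 14.12, 22.08]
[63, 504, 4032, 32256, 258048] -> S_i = 63*8^i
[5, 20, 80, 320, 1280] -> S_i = 5*4^i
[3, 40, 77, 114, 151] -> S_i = 3 + 37*i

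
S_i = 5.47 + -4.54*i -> [5.47, 0.93, -3.61, -8.15, -12.69]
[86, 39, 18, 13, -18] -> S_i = Random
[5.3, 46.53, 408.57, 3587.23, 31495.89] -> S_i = 5.30*8.78^i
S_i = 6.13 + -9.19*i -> [6.13, -3.06, -12.25, -21.44, -30.63]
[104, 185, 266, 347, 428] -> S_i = 104 + 81*i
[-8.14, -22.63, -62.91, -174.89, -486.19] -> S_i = -8.14*2.78^i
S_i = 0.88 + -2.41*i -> [0.88, -1.53, -3.94, -6.35, -8.76]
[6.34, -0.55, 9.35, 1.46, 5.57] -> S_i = Random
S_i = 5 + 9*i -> [5, 14, 23, 32, 41]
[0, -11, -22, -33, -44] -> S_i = 0 + -11*i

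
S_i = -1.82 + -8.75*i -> [-1.82, -10.57, -19.32, -28.07, -36.82]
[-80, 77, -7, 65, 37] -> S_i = Random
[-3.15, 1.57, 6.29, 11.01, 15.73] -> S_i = -3.15 + 4.72*i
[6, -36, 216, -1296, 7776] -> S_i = 6*-6^i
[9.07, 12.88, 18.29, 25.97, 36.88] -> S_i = 9.07*1.42^i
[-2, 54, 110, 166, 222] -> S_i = -2 + 56*i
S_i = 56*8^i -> [56, 448, 3584, 28672, 229376]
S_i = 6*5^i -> [6, 30, 150, 750, 3750]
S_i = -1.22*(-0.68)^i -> [-1.22, 0.83, -0.56, 0.38, -0.26]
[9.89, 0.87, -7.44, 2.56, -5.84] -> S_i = Random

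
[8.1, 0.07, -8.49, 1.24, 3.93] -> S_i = Random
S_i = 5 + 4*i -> [5, 9, 13, 17, 21]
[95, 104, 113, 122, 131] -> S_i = 95 + 9*i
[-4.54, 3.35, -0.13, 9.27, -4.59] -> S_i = Random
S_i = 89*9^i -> [89, 801, 7209, 64881, 583929]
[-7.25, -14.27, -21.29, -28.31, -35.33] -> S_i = -7.25 + -7.02*i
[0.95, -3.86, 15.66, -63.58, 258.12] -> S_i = 0.95*(-4.06)^i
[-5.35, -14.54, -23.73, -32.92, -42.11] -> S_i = -5.35 + -9.19*i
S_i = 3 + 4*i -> [3, 7, 11, 15, 19]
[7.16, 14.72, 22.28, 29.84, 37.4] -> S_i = 7.16 + 7.56*i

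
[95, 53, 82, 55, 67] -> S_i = Random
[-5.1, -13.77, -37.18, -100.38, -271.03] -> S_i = -5.10*2.70^i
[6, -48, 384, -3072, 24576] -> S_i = 6*-8^i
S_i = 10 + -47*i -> [10, -37, -84, -131, -178]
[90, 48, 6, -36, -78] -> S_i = 90 + -42*i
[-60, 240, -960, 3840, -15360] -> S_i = -60*-4^i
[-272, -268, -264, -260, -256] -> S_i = -272 + 4*i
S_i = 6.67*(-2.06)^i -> [6.67, -13.74, 28.3, -58.31, 120.11]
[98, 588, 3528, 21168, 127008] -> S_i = 98*6^i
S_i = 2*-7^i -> [2, -14, 98, -686, 4802]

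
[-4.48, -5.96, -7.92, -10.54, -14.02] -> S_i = -4.48*1.33^i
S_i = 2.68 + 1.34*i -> [2.68, 4.02, 5.36, 6.7, 8.04]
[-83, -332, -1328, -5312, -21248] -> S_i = -83*4^i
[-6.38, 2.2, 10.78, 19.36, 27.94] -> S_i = -6.38 + 8.58*i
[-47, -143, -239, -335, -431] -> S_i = -47 + -96*i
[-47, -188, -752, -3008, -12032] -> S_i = -47*4^i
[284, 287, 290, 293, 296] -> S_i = 284 + 3*i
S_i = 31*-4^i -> [31, -124, 496, -1984, 7936]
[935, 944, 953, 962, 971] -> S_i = 935 + 9*i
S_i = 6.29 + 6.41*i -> [6.29, 12.7, 19.11, 25.52, 31.93]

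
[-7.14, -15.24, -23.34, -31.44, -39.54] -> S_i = -7.14 + -8.10*i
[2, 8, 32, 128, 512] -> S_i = 2*4^i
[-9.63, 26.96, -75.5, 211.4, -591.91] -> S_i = -9.63*(-2.80)^i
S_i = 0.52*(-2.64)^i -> [0.52, -1.37, 3.62, -9.57, 25.26]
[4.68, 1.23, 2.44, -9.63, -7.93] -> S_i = Random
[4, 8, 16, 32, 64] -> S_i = 4*2^i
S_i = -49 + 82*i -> [-49, 33, 115, 197, 279]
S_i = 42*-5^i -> [42, -210, 1050, -5250, 26250]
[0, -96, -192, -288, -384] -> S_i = 0 + -96*i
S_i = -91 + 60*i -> [-91, -31, 29, 89, 149]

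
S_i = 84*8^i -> [84, 672, 5376, 43008, 344064]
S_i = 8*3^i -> [8, 24, 72, 216, 648]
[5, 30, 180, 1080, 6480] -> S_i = 5*6^i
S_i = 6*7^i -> [6, 42, 294, 2058, 14406]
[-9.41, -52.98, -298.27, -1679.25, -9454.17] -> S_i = -9.41*5.63^i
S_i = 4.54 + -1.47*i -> [4.54, 3.07, 1.6, 0.13, -1.34]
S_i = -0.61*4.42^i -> [-0.61, -2.7, -11.92, -52.67, -232.82]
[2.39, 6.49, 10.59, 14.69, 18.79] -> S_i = 2.39 + 4.10*i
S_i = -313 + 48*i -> [-313, -265, -217, -169, -121]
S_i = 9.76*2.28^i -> [9.76, 22.25, 50.74, 115.68, 263.75]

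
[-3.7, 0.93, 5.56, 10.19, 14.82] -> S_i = -3.70 + 4.63*i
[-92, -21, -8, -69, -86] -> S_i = Random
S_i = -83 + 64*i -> [-83, -19, 45, 109, 173]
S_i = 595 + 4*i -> [595, 599, 603, 607, 611]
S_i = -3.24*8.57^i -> [-3.24, -27.77, -237.96, -2039.33, -17477.06]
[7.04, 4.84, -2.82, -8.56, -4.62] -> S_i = Random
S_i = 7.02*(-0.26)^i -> [7.02, -1.83, 0.47, -0.12, 0.03]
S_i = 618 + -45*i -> [618, 573, 528, 483, 438]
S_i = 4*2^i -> [4, 8, 16, 32, 64]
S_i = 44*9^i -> [44, 396, 3564, 32076, 288684]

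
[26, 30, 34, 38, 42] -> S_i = 26 + 4*i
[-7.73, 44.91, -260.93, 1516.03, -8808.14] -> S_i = -7.73*(-5.81)^i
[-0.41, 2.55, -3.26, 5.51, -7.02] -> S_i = Random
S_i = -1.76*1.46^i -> [-1.76, -2.57, -3.75, -5.48, -8.0]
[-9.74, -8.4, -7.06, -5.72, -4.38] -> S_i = -9.74 + 1.34*i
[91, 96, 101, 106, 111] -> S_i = 91 + 5*i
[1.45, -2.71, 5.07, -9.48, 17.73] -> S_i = 1.45*(-1.87)^i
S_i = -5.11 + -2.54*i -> [-5.11, -7.65, -10.19, -12.73, -15.27]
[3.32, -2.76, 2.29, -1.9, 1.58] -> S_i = 3.32*(-0.83)^i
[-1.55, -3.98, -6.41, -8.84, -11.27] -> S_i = -1.55 + -2.43*i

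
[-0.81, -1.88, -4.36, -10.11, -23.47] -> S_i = -0.81*2.32^i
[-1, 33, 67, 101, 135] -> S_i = -1 + 34*i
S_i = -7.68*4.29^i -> [-7.68, -32.95, -141.34, -606.36, -2601.3]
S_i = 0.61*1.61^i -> [0.61, 0.98, 1.58, 2.55, 4.1]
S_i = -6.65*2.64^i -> [-6.65, -17.56, -46.35, -122.36, -323.03]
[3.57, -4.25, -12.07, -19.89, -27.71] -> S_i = 3.57 + -7.82*i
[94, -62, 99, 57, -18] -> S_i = Random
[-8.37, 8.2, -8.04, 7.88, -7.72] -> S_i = -8.37*(-0.98)^i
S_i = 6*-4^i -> [6, -24, 96, -384, 1536]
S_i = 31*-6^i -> [31, -186, 1116, -6696, 40176]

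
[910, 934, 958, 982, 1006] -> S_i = 910 + 24*i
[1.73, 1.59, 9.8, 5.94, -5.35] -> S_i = Random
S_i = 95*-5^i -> [95, -475, 2375, -11875, 59375]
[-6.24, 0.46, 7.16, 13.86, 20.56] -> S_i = -6.24 + 6.70*i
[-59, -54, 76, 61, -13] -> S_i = Random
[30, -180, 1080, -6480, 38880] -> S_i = 30*-6^i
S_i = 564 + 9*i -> [564, 573, 582, 591, 600]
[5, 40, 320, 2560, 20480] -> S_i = 5*8^i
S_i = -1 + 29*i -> [-1, 28, 57, 86, 115]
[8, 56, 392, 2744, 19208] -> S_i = 8*7^i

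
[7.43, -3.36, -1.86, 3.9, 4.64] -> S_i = Random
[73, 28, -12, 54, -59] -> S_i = Random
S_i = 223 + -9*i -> [223, 214, 205, 196, 187]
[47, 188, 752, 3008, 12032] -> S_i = 47*4^i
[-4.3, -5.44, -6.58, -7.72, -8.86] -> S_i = -4.30 + -1.14*i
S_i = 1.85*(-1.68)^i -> [1.85, -3.11, 5.22, -8.77, 14.74]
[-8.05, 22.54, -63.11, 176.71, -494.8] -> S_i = -8.05*(-2.80)^i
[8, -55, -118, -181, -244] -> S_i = 8 + -63*i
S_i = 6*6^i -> [6, 36, 216, 1296, 7776]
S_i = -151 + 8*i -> [-151, -143, -135, -127, -119]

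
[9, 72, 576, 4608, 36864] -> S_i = 9*8^i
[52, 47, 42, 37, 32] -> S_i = 52 + -5*i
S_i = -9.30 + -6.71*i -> [-9.3, -16.01, -22.72, -29.43, -36.14]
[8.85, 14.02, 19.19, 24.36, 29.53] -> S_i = 8.85 + 5.17*i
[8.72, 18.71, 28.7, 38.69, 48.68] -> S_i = 8.72 + 9.99*i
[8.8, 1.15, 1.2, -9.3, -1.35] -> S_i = Random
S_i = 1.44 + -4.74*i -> [1.44, -3.3, -8.04, -12.78, -17.52]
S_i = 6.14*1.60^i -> [6.14, 9.82, 15.72, 25.15, 40.24]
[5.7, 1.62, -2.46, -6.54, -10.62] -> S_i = 5.70 + -4.08*i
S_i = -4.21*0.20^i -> [-4.21, -0.84, -0.17, -0.03, -0.01]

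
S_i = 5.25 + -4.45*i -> [5.25, 0.8, -3.65, -8.1, -12.55]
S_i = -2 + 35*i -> [-2, 33, 68, 103, 138]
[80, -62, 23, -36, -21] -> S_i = Random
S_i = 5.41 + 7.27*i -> [5.41, 12.68, 19.95, 27.22, 34.49]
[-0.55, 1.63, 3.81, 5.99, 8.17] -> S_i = -0.55 + 2.18*i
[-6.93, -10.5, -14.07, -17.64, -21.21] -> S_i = -6.93 + -3.57*i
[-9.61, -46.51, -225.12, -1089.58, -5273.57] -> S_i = -9.61*4.84^i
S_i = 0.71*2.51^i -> [0.71, 1.78, 4.47, 11.23, 28.18]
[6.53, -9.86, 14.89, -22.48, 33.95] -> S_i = 6.53*(-1.51)^i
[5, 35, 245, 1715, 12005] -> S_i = 5*7^i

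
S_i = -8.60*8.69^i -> [-8.6, -74.73, -649.44, -5643.62, -49043.06]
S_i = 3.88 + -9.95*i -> [3.88, -6.07, -16.02, -25.97, -35.92]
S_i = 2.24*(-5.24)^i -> [2.24, -11.74, 61.51, -322.29, 1688.78]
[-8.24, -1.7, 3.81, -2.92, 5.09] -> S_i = Random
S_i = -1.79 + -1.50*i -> [-1.79, -3.29, -4.79, -6.29, -7.79]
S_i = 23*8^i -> [23, 184, 1472, 11776, 94208]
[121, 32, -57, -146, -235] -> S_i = 121 + -89*i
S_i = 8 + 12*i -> [8, 20, 32, 44, 56]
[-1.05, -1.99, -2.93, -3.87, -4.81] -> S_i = -1.05 + -0.94*i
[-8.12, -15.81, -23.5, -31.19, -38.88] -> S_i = -8.12 + -7.69*i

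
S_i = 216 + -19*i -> [216, 197, 178, 159, 140]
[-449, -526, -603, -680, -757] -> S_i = -449 + -77*i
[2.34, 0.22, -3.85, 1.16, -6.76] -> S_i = Random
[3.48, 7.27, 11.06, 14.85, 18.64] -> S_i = 3.48 + 3.79*i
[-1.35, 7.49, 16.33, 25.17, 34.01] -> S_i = -1.35 + 8.84*i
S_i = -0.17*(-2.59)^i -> [-0.17, 0.44, -1.14, 2.95, -7.65]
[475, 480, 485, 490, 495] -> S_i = 475 + 5*i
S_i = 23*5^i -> [23, 115, 575, 2875, 14375]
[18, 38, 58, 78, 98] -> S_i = 18 + 20*i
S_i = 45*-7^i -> [45, -315, 2205, -15435, 108045]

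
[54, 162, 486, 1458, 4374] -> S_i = 54*3^i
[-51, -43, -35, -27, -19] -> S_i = -51 + 8*i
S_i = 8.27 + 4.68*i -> [8.27, 12.95, 17.63, 22.31, 26.99]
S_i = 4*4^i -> [4, 16, 64, 256, 1024]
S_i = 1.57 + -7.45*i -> [1.57, -5.88, -13.33, -20.78, -28.23]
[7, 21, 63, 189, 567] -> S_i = 7*3^i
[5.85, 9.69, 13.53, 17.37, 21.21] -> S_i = 5.85 + 3.84*i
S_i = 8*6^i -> [8, 48, 288, 1728, 10368]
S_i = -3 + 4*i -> [-3, 1, 5, 9, 13]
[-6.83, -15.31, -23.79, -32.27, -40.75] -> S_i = -6.83 + -8.48*i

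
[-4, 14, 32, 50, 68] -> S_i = -4 + 18*i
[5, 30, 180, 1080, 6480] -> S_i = 5*6^i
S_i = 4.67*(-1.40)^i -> [4.67, -6.54, 9.15, -12.81, 17.94]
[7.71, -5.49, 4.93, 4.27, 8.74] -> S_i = Random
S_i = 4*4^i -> [4, 16, 64, 256, 1024]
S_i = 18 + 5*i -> [18, 23, 28, 33, 38]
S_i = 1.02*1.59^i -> [1.02, 1.62, 2.58, 4.1, 6.52]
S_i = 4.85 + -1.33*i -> [4.85, 3.52, 2.19, 0.86, -0.47]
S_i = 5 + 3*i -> [5, 8, 11, 14, 17]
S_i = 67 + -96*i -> [67, -29, -125, -221, -317]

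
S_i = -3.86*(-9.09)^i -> [-3.86, 35.09, -318.94, 2899.21, -26353.78]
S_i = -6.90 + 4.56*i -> [-6.9, -2.34, 2.22, 6.78, 11.34]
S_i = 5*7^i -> [5, 35, 245, 1715, 12005]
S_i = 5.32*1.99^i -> [5.32, 10.59, 21.07, 41.92, 83.43]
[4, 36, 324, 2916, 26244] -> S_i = 4*9^i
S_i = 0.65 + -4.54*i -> [0.65, -3.89, -8.43, -12.97, -17.51]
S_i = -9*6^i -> [-9, -54, -324, -1944, -11664]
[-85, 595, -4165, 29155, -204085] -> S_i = -85*-7^i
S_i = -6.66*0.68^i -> [-6.66, -4.53, -3.08, -2.09, -1.42]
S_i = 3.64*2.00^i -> [3.64, 7.28, 14.56, 29.12, 58.24]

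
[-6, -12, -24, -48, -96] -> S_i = -6*2^i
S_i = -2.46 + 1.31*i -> [-2.46, -1.15, 0.16, 1.47, 2.78]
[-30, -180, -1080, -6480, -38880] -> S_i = -30*6^i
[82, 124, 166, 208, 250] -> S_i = 82 + 42*i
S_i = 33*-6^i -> [33, -198, 1188, -7128, 42768]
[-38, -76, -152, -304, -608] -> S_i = -38*2^i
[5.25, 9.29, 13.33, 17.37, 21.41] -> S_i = 5.25 + 4.04*i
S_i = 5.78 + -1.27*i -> [5.78, 4.51, 3.24, 1.97, 0.7]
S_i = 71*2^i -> [71, 142, 284, 568, 1136]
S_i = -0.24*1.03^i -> [-0.24, -0.25, -0.25, -0.26, -0.27]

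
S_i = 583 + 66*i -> [583, 649, 715, 781, 847]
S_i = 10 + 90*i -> [10, 100, 190, 280, 370]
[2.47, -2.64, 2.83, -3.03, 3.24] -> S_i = 2.47*(-1.07)^i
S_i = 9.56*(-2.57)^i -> [9.56, -24.57, 63.14, -162.28, 417.05]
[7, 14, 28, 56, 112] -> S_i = 7*2^i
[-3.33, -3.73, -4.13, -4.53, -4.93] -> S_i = -3.33 + -0.40*i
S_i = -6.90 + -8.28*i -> [-6.9, -15.18, -23.46, -31.74, -40.02]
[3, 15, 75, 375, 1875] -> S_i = 3*5^i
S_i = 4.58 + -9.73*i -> [4.58, -5.15, -14.88, -24.61, -34.34]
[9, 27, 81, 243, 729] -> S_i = 9*3^i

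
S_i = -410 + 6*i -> [-410, -404, -398, -392, -386]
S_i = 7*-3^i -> [7, -21, 63, -189, 567]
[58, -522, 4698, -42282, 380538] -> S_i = 58*-9^i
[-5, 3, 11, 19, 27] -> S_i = -5 + 8*i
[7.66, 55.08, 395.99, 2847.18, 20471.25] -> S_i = 7.66*7.19^i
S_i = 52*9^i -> [52, 468, 4212, 37908, 341172]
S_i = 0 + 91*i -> [0, 91, 182, 273, 364]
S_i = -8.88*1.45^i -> [-8.88, -12.88, -18.67, -27.07, -39.25]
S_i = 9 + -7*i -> [9, 2, -5, -12, -19]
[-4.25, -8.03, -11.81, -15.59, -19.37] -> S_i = -4.25 + -3.78*i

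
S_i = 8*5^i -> [8, 40, 200, 1000, 5000]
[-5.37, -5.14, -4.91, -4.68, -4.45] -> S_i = -5.37 + 0.23*i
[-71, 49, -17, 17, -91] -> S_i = Random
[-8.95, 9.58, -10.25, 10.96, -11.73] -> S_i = -8.95*(-1.07)^i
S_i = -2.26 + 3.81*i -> [-2.26, 1.55, 5.36, 9.17, 12.98]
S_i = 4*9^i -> [4, 36, 324, 2916, 26244]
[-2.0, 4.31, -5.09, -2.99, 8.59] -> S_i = Random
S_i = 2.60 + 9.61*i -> [2.6, 12.21, 21.82, 31.43, 41.04]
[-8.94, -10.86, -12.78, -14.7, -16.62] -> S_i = -8.94 + -1.92*i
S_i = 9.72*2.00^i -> [9.72, 19.44, 38.88, 77.76, 155.52]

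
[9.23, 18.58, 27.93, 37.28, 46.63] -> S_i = 9.23 + 9.35*i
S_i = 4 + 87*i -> [4, 91, 178, 265, 352]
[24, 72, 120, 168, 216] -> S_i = 24 + 48*i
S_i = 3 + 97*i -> [3, 100, 197, 294, 391]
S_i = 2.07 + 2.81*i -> [2.07, 4.88, 7.69, 10.5, 13.31]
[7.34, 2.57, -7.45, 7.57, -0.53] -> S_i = Random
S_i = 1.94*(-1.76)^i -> [1.94, -3.41, 6.01, -10.58, 18.61]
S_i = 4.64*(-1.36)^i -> [4.64, -6.31, 8.58, -11.67, 15.87]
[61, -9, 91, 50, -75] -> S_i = Random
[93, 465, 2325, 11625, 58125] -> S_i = 93*5^i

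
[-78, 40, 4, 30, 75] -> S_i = Random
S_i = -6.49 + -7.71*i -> [-6.49, -14.2, -21.91, -29.62, -37.33]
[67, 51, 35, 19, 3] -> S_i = 67 + -16*i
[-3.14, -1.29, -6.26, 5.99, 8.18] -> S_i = Random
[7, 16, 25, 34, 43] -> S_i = 7 + 9*i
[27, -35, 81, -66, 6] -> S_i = Random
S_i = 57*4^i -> [57, 228, 912, 3648, 14592]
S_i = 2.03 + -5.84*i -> [2.03, -3.81, -9.65, -15.49, -21.33]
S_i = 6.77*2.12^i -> [6.77, 14.35, 30.43, 64.51, 136.75]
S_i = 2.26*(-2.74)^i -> [2.26, -6.19, 16.97, -46.49, 127.38]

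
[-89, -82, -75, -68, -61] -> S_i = -89 + 7*i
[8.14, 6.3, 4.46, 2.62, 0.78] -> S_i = 8.14 + -1.84*i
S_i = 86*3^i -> [86, 258, 774, 2322, 6966]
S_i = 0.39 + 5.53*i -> [0.39, 5.92, 11.45, 16.98, 22.51]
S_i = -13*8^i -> [-13, -104, -832, -6656, -53248]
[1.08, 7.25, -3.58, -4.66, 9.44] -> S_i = Random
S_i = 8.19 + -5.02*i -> [8.19, 3.17, -1.85, -6.87, -11.89]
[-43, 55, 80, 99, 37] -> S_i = Random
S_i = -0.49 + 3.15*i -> [-0.49, 2.66, 5.81, 8.96, 12.11]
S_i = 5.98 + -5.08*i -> [5.98, 0.9, -4.18, -9.26, -14.34]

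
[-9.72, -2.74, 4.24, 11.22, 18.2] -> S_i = -9.72 + 6.98*i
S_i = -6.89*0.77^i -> [-6.89, -5.31, -4.09, -3.15, -2.42]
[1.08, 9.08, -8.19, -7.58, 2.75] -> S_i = Random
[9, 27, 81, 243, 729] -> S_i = 9*3^i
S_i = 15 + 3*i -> [15, 18, 21, 24, 27]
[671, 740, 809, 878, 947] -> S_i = 671 + 69*i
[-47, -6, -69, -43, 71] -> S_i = Random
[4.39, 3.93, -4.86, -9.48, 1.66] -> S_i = Random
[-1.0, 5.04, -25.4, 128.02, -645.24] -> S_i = -1.00*(-5.04)^i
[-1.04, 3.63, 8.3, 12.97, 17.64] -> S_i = -1.04 + 4.67*i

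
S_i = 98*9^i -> [98, 882, 7938, 71442, 642978]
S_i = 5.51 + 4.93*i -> [5.51, 10.44, 15.37, 20.3, 25.23]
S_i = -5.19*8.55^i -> [-5.19, -44.37, -379.4, -3243.89, -27735.23]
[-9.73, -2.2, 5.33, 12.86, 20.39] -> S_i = -9.73 + 7.53*i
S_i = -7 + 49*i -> [-7, 42, 91, 140, 189]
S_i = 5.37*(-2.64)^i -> [5.37, -14.18, 37.43, -98.81, 260.85]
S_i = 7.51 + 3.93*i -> [7.51, 11.44, 15.37, 19.3, 23.23]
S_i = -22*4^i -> [-22, -88, -352, -1408, -5632]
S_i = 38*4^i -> [38, 152, 608, 2432, 9728]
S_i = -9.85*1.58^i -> [-9.85, -15.56, -24.59, -38.85, -61.39]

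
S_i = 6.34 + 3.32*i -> [6.34, 9.66, 12.98, 16.3, 19.62]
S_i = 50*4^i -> [50, 200, 800, 3200, 12800]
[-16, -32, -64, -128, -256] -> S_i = -16*2^i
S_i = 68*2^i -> [68, 136, 272, 544, 1088]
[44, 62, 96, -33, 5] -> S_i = Random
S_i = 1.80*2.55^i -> [1.8, 4.59, 11.7, 29.85, 76.11]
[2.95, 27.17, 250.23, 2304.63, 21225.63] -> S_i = 2.95*9.21^i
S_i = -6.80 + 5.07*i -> [-6.8, -1.73, 3.34, 8.41, 13.48]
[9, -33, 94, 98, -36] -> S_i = Random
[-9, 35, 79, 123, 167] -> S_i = -9 + 44*i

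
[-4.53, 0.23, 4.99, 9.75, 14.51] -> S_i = -4.53 + 4.76*i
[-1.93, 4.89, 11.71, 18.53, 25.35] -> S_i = -1.93 + 6.82*i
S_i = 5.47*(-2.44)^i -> [5.47, -13.35, 32.57, -79.46, 193.89]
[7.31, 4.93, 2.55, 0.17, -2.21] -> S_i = 7.31 + -2.38*i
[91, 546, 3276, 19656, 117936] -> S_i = 91*6^i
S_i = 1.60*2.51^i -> [1.6, 4.02, 10.08, 25.3, 63.51]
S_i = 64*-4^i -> [64, -256, 1024, -4096, 16384]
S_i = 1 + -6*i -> [1, -5, -11, -17, -23]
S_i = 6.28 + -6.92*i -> [6.28, -0.64, -7.56, -14.48, -21.4]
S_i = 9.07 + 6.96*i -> [9.07, 16.03, 22.99, 29.95, 36.91]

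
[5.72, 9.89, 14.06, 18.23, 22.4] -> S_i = 5.72 + 4.17*i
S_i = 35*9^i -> [35, 315, 2835, 25515, 229635]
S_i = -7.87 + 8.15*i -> [-7.87, 0.28, 8.43, 16.58, 24.73]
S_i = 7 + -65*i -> [7, -58, -123, -188, -253]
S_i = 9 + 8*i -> [9, 17, 25, 33, 41]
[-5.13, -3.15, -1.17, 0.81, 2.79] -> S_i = -5.13 + 1.98*i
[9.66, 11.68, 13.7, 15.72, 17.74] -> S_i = 9.66 + 2.02*i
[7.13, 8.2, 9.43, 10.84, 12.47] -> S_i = 7.13*1.15^i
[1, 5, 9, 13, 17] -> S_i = 1 + 4*i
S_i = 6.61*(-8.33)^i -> [6.61, -55.06, 458.66, -3820.64, 31825.96]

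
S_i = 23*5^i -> [23, 115, 575, 2875, 14375]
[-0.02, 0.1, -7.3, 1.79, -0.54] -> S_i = Random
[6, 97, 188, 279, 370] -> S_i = 6 + 91*i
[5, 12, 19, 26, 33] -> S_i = 5 + 7*i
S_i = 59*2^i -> [59, 118, 236, 472, 944]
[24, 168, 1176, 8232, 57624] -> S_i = 24*7^i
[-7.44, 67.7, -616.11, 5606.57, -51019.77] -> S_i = -7.44*(-9.10)^i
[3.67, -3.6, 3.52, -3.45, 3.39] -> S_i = 3.67*(-0.98)^i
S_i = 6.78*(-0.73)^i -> [6.78, -4.95, 3.61, -2.64, 1.93]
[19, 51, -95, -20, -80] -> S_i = Random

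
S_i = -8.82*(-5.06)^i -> [-8.82, 44.63, -225.82, 1142.67, -5781.9]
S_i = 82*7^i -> [82, 574, 4018, 28126, 196882]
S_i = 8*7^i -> [8, 56, 392, 2744, 19208]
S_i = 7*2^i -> [7, 14, 28, 56, 112]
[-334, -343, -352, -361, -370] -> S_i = -334 + -9*i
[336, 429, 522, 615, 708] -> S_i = 336 + 93*i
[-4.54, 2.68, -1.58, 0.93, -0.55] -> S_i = -4.54*(-0.59)^i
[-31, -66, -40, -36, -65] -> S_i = Random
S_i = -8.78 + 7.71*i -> [-8.78, -1.07, 6.64, 14.35, 22.06]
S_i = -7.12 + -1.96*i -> [-7.12, -9.08, -11.04, -13.0, -14.96]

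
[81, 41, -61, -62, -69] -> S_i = Random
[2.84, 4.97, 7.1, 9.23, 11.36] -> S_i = 2.84 + 2.13*i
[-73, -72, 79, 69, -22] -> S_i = Random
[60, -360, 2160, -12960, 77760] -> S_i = 60*-6^i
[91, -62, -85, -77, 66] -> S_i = Random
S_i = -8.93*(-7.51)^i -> [-8.93, 67.06, -503.65, 3782.43, -28406.07]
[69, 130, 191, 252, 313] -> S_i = 69 + 61*i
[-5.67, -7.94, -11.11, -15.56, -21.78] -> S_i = -5.67*1.40^i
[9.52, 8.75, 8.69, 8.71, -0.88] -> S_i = Random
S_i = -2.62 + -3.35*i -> [-2.62, -5.97, -9.32, -12.67, -16.02]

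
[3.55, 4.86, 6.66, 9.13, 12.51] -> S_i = 3.55*1.37^i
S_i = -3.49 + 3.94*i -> [-3.49, 0.45, 4.39, 8.33, 12.27]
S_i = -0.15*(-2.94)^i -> [-0.15, 0.44, -1.3, 3.81, -11.21]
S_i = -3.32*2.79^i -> [-3.32, -9.26, -25.84, -72.1, -201.17]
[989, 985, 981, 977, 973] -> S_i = 989 + -4*i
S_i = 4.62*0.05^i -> [4.62, 0.23, 0.01, 0.0, 0.0]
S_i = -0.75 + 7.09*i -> [-0.75, 6.34, 13.43, 20.52, 27.61]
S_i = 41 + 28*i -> [41, 69, 97, 125, 153]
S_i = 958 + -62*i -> [958, 896, 834, 772, 710]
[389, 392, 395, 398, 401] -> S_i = 389 + 3*i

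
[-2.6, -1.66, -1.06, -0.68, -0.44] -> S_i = -2.60*0.64^i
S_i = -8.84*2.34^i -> [-8.84, -20.69, -48.4, -113.27, -265.04]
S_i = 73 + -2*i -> [73, 71, 69, 67, 65]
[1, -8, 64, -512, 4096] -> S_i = 1*-8^i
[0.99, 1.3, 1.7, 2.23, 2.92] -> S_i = 0.99*1.31^i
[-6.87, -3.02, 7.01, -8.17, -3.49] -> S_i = Random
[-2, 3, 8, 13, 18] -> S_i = -2 + 5*i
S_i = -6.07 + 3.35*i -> [-6.07, -2.72, 0.63, 3.98, 7.33]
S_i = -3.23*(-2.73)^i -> [-3.23, 8.82, -24.07, 65.72, -179.41]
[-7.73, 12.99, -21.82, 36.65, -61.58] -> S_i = -7.73*(-1.68)^i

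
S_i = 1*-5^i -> [1, -5, 25, -125, 625]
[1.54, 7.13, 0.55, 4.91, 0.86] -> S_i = Random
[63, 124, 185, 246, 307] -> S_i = 63 + 61*i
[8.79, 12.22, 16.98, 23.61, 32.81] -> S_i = 8.79*1.39^i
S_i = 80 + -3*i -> [80, 77, 74, 71, 68]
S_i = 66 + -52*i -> [66, 14, -38, -90, -142]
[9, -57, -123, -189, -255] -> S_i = 9 + -66*i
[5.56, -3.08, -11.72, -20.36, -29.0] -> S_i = 5.56 + -8.64*i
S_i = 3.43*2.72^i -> [3.43, 9.33, 25.38, 69.02, 187.75]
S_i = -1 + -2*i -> [-1, -3, -5, -7, -9]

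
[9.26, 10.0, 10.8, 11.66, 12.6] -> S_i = 9.26*1.08^i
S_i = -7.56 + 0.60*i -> [-7.56, -6.96, -6.36, -5.76, -5.16]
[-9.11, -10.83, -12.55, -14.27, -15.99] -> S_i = -9.11 + -1.72*i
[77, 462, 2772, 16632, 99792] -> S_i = 77*6^i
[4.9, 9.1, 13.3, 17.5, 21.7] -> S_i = 4.90 + 4.20*i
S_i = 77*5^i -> [77, 385, 1925, 9625, 48125]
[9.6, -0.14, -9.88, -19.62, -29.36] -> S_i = 9.60 + -9.74*i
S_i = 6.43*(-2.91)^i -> [6.43, -18.71, 54.45, -158.45, 461.09]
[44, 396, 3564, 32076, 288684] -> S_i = 44*9^i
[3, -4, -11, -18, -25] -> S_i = 3 + -7*i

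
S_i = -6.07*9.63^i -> [-6.07, -58.45, -562.91, -5420.85, -52202.81]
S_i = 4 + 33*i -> [4, 37, 70, 103, 136]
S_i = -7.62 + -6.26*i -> [-7.62, -13.88, -20.14, -26.4, -32.66]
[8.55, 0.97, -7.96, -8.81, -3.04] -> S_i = Random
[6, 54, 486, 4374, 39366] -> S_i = 6*9^i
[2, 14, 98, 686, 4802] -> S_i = 2*7^i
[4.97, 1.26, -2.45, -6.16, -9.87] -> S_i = 4.97 + -3.71*i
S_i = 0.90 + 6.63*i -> [0.9, 7.53, 14.16, 20.79, 27.42]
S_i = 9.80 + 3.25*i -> [9.8, 13.05, 16.3, 19.55, 22.8]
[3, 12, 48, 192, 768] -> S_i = 3*4^i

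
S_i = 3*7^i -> [3, 21, 147, 1029, 7203]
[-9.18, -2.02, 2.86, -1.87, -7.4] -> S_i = Random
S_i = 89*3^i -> [89, 267, 801, 2403, 7209]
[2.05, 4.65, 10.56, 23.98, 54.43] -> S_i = 2.05*2.27^i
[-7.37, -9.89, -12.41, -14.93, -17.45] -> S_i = -7.37 + -2.52*i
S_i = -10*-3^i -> [-10, 30, -90, 270, -810]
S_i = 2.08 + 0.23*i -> [2.08, 2.31, 2.54, 2.77, 3.0]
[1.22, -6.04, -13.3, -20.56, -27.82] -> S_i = 1.22 + -7.26*i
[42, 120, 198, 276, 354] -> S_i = 42 + 78*i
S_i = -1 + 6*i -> [-1, 5, 11, 17, 23]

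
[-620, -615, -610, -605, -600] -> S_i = -620 + 5*i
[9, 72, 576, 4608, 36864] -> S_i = 9*8^i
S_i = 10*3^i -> [10, 30, 90, 270, 810]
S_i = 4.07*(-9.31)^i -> [4.07, -37.89, 352.77, -3284.3, 30576.88]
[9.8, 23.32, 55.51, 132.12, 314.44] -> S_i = 9.80*2.38^i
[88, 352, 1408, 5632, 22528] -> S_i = 88*4^i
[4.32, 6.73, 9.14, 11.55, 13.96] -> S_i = 4.32 + 2.41*i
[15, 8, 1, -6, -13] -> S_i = 15 + -7*i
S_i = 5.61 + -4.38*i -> [5.61, 1.23, -3.15, -7.53, -11.91]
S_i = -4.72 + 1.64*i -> [-4.72, -3.08, -1.44, 0.2, 1.84]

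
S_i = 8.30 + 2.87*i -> [8.3, 11.17, 14.04, 16.91, 19.78]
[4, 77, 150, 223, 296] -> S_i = 4 + 73*i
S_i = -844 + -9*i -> [-844, -853, -862, -871, -880]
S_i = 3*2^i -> [3, 6, 12, 24, 48]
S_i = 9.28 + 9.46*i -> [9.28, 18.74, 28.2, 37.66, 47.12]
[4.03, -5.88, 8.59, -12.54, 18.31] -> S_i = 4.03*(-1.46)^i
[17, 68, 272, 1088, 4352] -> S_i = 17*4^i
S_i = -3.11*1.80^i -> [-3.11, -5.6, -10.08, -18.14, -32.65]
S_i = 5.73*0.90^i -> [5.73, 5.16, 4.64, 4.18, 3.76]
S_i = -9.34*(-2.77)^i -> [-9.34, 25.87, -71.66, 198.51, -549.88]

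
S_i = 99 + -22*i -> [99, 77, 55, 33, 11]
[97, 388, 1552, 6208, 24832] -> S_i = 97*4^i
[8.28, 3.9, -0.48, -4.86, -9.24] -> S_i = 8.28 + -4.38*i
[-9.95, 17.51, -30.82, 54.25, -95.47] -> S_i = -9.95*(-1.76)^i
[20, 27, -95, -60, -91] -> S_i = Random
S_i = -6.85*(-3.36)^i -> [-6.85, 23.02, -77.33, 259.84, -873.07]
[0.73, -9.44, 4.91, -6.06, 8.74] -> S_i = Random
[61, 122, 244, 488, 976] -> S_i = 61*2^i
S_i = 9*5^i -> [9, 45, 225, 1125, 5625]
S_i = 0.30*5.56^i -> [0.3, 1.67, 9.27, 51.56, 286.7]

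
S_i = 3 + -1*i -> [3, 2, 1, 0, -1]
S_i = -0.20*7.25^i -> [-0.2, -1.45, -10.51, -76.22, -552.56]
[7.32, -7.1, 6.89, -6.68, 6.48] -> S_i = 7.32*(-0.97)^i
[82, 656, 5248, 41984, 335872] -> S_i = 82*8^i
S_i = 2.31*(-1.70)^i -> [2.31, -3.93, 6.68, -11.35, 19.29]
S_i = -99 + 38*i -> [-99, -61, -23, 15, 53]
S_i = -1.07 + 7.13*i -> [-1.07, 6.06, 13.19, 20.32, 27.45]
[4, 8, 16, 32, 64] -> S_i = 4*2^i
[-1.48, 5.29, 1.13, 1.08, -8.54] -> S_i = Random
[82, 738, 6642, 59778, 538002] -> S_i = 82*9^i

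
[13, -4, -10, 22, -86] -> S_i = Random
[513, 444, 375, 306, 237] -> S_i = 513 + -69*i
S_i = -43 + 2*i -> [-43, -41, -39, -37, -35]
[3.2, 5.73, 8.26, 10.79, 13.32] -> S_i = 3.20 + 2.53*i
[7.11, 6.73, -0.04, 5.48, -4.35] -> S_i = Random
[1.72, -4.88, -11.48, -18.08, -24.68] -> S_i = 1.72 + -6.60*i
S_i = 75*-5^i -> [75, -375, 1875, -9375, 46875]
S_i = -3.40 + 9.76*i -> [-3.4, 6.36, 16.12, 25.88, 35.64]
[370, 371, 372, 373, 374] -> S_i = 370 + 1*i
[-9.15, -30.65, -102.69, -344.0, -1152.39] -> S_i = -9.15*3.35^i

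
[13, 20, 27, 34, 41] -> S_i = 13 + 7*i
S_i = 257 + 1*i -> [257, 258, 259, 260, 261]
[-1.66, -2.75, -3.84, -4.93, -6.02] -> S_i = -1.66 + -1.09*i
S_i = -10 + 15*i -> [-10, 5, 20, 35, 50]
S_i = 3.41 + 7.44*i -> [3.41, 10.85, 18.29, 25.73, 33.17]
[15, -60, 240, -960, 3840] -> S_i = 15*-4^i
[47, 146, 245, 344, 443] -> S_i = 47 + 99*i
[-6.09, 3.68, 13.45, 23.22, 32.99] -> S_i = -6.09 + 9.77*i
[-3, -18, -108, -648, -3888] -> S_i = -3*6^i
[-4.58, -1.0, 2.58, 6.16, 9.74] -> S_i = -4.58 + 3.58*i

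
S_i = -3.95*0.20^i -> [-3.95, -0.79, -0.16, -0.03, -0.01]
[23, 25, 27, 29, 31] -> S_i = 23 + 2*i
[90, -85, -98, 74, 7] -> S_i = Random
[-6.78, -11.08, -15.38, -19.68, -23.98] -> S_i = -6.78 + -4.30*i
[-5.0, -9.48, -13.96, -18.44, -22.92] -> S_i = -5.00 + -4.48*i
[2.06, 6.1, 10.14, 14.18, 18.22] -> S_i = 2.06 + 4.04*i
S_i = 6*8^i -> [6, 48, 384, 3072, 24576]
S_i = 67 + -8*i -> [67, 59, 51, 43, 35]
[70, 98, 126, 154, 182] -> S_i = 70 + 28*i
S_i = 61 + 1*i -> [61, 62, 63, 64, 65]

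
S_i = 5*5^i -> [5, 25, 125, 625, 3125]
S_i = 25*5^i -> [25, 125, 625, 3125, 15625]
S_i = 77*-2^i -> [77, -154, 308, -616, 1232]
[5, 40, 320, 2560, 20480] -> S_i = 5*8^i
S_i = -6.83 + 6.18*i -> [-6.83, -0.65, 5.53, 11.71, 17.89]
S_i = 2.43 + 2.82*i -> [2.43, 5.25, 8.07, 10.89, 13.71]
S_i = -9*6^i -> [-9, -54, -324, -1944, -11664]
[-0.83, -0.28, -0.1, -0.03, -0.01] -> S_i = -0.83*0.34^i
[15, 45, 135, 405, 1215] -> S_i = 15*3^i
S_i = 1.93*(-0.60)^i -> [1.93, -1.16, 0.69, -0.42, 0.25]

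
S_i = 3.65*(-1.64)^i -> [3.65, -5.99, 9.82, -16.1, 26.4]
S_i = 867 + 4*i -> [867, 871, 875, 879, 883]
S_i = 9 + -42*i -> [9, -33, -75, -117, -159]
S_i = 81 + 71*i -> [81, 152, 223, 294, 365]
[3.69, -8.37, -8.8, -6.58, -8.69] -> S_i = Random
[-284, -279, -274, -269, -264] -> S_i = -284 + 5*i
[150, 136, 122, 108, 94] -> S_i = 150 + -14*i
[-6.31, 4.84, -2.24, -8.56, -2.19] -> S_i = Random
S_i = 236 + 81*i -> [236, 317, 398, 479, 560]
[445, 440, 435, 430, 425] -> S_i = 445 + -5*i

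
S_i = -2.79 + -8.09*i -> [-2.79, -10.88, -18.97, -27.06, -35.15]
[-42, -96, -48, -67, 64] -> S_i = Random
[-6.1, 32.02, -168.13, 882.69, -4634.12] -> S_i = -6.10*(-5.25)^i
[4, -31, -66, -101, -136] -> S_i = 4 + -35*i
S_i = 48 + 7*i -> [48, 55, 62, 69, 76]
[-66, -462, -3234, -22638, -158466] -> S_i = -66*7^i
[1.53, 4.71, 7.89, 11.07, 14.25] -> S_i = 1.53 + 3.18*i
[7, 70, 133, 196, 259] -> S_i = 7 + 63*i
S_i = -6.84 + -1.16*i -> [-6.84, -8.0, -9.16, -10.32, -11.48]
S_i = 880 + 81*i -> [880, 961, 1042, 1123, 1204]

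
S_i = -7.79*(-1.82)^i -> [-7.79, 14.18, -25.8, 46.96, -85.47]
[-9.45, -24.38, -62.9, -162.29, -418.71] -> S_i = -9.45*2.58^i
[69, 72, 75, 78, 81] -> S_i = 69 + 3*i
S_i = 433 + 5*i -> [433, 438, 443, 448, 453]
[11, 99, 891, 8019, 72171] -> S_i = 11*9^i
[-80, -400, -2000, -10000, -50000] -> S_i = -80*5^i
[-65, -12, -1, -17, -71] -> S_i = Random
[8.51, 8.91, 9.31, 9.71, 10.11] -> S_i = 8.51 + 0.40*i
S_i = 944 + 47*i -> [944, 991, 1038, 1085, 1132]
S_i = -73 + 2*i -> [-73, -71, -69, -67, -65]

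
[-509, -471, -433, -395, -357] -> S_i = -509 + 38*i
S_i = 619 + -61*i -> [619, 558, 497, 436, 375]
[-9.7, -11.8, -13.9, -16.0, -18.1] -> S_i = -9.70 + -2.10*i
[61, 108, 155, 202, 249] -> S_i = 61 + 47*i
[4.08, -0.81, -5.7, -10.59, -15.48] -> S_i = 4.08 + -4.89*i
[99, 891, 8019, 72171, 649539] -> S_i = 99*9^i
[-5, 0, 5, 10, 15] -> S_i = -5 + 5*i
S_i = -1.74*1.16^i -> [-1.74, -2.02, -2.34, -2.72, -3.15]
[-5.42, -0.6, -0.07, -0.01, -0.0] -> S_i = -5.42*0.11^i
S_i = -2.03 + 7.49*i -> [-2.03, 5.46, 12.95, 20.44, 27.93]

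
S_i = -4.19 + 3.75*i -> [-4.19, -0.44, 3.31, 7.06, 10.81]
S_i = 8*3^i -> [8, 24, 72, 216, 648]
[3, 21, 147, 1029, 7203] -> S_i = 3*7^i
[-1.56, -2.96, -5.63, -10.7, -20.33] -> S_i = -1.56*1.90^i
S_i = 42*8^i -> [42, 336, 2688, 21504, 172032]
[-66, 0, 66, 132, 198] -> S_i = -66 + 66*i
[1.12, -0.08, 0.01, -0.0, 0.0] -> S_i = 1.12*(-0.07)^i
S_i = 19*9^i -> [19, 171, 1539, 13851, 124659]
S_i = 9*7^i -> [9, 63, 441, 3087, 21609]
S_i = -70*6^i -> [-70, -420, -2520, -15120, -90720]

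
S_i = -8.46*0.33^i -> [-8.46, -2.79, -0.92, -0.3, -0.1]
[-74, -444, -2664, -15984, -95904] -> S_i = -74*6^i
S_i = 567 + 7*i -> [567, 574, 581, 588, 595]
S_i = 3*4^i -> [3, 12, 48, 192, 768]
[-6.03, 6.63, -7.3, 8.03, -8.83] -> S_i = -6.03*(-1.10)^i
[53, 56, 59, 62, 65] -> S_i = 53 + 3*i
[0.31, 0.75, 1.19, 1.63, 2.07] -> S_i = 0.31 + 0.44*i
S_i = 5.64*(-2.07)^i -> [5.64, -11.67, 24.17, -50.03, 103.55]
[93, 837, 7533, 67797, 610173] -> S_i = 93*9^i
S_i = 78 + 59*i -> [78, 137, 196, 255, 314]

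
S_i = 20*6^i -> [20, 120, 720, 4320, 25920]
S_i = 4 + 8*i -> [4, 12, 20, 28, 36]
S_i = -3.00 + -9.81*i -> [-3.0, -12.81, -22.62, -32.43, -42.24]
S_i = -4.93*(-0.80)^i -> [-4.93, 3.94, -3.16, 2.52, -2.02]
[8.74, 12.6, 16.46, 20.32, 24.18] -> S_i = 8.74 + 3.86*i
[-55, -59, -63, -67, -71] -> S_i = -55 + -4*i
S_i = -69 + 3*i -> [-69, -66, -63, -60, -57]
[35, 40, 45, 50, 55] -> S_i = 35 + 5*i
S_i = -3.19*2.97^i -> [-3.19, -9.47, -28.14, -83.57, -248.21]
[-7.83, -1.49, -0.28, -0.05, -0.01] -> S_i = -7.83*0.19^i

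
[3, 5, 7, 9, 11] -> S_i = 3 + 2*i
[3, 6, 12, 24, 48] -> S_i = 3*2^i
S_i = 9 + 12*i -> [9, 21, 33, 45, 57]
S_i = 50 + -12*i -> [50, 38, 26, 14, 2]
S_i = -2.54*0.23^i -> [-2.54, -0.58, -0.13, -0.03, -0.01]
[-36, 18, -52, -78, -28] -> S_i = Random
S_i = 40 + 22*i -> [40, 62, 84, 106, 128]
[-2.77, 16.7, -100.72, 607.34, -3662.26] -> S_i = -2.77*(-6.03)^i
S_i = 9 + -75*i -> [9, -66, -141, -216, -291]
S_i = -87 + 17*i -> [-87, -70, -53, -36, -19]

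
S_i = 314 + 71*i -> [314, 385, 456, 527, 598]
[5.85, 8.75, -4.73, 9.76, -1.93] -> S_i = Random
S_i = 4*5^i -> [4, 20, 100, 500, 2500]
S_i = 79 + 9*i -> [79, 88, 97, 106, 115]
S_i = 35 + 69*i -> [35, 104, 173, 242, 311]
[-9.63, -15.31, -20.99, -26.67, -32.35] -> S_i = -9.63 + -5.68*i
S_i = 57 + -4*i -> [57, 53, 49, 45, 41]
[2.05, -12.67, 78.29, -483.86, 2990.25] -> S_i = 2.05*(-6.18)^i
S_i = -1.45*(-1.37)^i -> [-1.45, 1.99, -2.72, 3.73, -5.11]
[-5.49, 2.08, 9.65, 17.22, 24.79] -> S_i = -5.49 + 7.57*i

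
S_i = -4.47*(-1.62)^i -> [-4.47, 7.24, -11.73, 19.0, -30.79]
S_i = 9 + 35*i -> [9, 44, 79, 114, 149]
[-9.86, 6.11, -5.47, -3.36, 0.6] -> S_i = Random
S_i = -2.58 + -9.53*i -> [-2.58, -12.11, -21.64, -31.17, -40.7]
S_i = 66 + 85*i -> [66, 151, 236, 321, 406]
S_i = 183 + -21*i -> [183, 162, 141, 120, 99]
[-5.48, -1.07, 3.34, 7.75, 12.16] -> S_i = -5.48 + 4.41*i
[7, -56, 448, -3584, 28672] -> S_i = 7*-8^i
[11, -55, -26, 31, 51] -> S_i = Random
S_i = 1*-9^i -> [1, -9, 81, -729, 6561]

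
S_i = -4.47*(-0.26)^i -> [-4.47, 1.16, -0.3, 0.08, -0.02]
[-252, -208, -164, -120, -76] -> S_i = -252 + 44*i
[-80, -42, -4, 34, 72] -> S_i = -80 + 38*i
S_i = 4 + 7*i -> [4, 11, 18, 25, 32]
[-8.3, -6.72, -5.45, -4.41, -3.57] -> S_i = -8.30*0.81^i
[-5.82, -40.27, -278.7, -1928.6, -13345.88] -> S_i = -5.82*6.92^i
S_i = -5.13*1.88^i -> [-5.13, -9.64, -18.13, -34.09, -64.08]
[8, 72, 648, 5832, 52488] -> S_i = 8*9^i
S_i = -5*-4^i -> [-5, 20, -80, 320, -1280]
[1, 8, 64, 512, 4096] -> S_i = 1*8^i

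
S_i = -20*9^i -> [-20, -180, -1620, -14580, -131220]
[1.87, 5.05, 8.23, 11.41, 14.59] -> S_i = 1.87 + 3.18*i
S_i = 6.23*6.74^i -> [6.23, 41.99, 283.01, 1907.51, 12856.64]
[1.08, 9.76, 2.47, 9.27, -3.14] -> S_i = Random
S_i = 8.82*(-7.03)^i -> [8.82, -62.0, 435.89, -3064.32, 21542.19]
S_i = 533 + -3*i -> [533, 530, 527, 524, 521]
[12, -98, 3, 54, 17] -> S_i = Random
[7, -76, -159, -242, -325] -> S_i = 7 + -83*i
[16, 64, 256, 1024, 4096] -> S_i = 16*4^i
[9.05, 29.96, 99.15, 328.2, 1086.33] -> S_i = 9.05*3.31^i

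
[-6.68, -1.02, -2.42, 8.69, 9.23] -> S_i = Random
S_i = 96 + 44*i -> [96, 140, 184, 228, 272]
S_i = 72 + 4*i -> [72, 76, 80, 84, 88]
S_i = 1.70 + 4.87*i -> [1.7, 6.57, 11.44, 16.31, 21.18]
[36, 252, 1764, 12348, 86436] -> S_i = 36*7^i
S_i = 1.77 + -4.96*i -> [1.77, -3.19, -8.15, -13.11, -18.07]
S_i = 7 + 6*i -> [7, 13, 19, 25, 31]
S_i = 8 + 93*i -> [8, 101, 194, 287, 380]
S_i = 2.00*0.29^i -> [2.0, 0.58, 0.17, 0.05, 0.01]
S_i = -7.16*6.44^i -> [-7.16, -46.11, -296.95, -1912.36, -12315.63]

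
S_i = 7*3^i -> [7, 21, 63, 189, 567]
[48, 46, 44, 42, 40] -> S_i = 48 + -2*i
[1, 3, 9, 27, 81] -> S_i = 1*3^i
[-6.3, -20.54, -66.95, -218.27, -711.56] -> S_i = -6.30*3.26^i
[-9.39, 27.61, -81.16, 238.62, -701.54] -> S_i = -9.39*(-2.94)^i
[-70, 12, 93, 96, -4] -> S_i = Random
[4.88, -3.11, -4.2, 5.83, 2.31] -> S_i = Random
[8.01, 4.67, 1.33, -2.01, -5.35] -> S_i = 8.01 + -3.34*i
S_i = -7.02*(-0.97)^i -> [-7.02, 6.81, -6.61, 6.41, -6.21]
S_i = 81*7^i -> [81, 567, 3969, 27783, 194481]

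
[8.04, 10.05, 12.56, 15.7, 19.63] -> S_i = 8.04*1.25^i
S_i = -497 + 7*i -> [-497, -490, -483, -476, -469]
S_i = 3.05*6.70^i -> [3.05, 20.43, 136.91, 917.33, 6146.09]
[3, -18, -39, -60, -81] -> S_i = 3 + -21*i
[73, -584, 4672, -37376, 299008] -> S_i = 73*-8^i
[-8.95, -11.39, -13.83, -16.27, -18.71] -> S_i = -8.95 + -2.44*i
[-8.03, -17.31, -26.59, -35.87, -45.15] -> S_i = -8.03 + -9.28*i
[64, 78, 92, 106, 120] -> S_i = 64 + 14*i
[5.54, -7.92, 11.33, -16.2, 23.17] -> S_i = 5.54*(-1.43)^i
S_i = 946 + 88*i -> [946, 1034, 1122, 1210, 1298]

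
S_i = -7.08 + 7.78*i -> [-7.08, 0.7, 8.48, 16.26, 24.04]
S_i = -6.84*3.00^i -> [-6.84, -20.52, -61.56, -184.68, -554.04]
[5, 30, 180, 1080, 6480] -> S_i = 5*6^i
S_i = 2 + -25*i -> [2, -23, -48, -73, -98]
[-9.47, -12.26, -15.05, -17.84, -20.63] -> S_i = -9.47 + -2.79*i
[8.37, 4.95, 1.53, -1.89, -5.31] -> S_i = 8.37 + -3.42*i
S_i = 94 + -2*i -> [94, 92, 90, 88, 86]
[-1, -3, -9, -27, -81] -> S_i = -1*3^i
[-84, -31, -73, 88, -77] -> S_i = Random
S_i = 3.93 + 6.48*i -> [3.93, 10.41, 16.89, 23.37, 29.85]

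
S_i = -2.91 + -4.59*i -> [-2.91, -7.5, -12.09, -16.68, -21.27]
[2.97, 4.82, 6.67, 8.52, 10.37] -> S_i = 2.97 + 1.85*i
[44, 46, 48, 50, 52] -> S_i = 44 + 2*i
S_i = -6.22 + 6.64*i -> [-6.22, 0.42, 7.06, 13.7, 20.34]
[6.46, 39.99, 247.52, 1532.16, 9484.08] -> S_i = 6.46*6.19^i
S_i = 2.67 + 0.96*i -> [2.67, 3.63, 4.59, 5.55, 6.51]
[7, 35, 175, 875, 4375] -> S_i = 7*5^i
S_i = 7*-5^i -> [7, -35, 175, -875, 4375]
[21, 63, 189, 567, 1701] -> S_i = 21*3^i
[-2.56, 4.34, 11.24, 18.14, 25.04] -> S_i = -2.56 + 6.90*i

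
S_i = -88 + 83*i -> [-88, -5, 78, 161, 244]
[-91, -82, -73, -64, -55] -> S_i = -91 + 9*i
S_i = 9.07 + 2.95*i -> [9.07, 12.02, 14.97, 17.92, 20.87]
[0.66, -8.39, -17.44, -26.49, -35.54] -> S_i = 0.66 + -9.05*i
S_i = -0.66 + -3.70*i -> [-0.66, -4.36, -8.06, -11.76, -15.46]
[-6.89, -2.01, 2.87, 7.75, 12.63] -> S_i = -6.89 + 4.88*i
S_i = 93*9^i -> [93, 837, 7533, 67797, 610173]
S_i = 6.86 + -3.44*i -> [6.86, 3.42, -0.02, -3.46, -6.9]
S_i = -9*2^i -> [-9, -18, -36, -72, -144]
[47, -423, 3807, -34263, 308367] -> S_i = 47*-9^i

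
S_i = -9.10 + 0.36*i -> [-9.1, -8.74, -8.38, -8.02, -7.66]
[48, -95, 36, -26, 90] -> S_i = Random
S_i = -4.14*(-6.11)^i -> [-4.14, 25.3, -154.55, 944.33, -5769.86]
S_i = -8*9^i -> [-8, -72, -648, -5832, -52488]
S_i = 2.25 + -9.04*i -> [2.25, -6.79, -15.83, -24.87, -33.91]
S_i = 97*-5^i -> [97, -485, 2425, -12125, 60625]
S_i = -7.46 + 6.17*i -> [-7.46, -1.29, 4.88, 11.05, 17.22]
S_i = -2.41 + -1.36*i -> [-2.41, -3.77, -5.13, -6.49, -7.85]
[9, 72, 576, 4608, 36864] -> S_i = 9*8^i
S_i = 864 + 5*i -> [864, 869, 874, 879, 884]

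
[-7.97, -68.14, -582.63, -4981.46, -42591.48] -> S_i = -7.97*8.55^i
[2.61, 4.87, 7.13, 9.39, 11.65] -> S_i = 2.61 + 2.26*i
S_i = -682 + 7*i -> [-682, -675, -668, -661, -654]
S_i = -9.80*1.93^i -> [-9.8, -18.91, -36.5, -70.45, -135.97]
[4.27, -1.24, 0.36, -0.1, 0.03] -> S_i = 4.27*(-0.29)^i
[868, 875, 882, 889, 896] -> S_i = 868 + 7*i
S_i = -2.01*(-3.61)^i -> [-2.01, 7.26, -26.19, 94.56, -341.37]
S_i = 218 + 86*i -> [218, 304, 390, 476, 562]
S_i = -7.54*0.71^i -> [-7.54, -5.35, -3.8, -2.7, -1.92]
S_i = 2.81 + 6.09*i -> [2.81, 8.9, 14.99, 21.08, 27.17]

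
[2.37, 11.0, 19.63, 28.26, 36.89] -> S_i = 2.37 + 8.63*i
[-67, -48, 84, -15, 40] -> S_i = Random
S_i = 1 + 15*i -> [1, 16, 31, 46, 61]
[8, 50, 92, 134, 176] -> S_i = 8 + 42*i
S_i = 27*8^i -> [27, 216, 1728, 13824, 110592]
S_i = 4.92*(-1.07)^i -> [4.92, -5.26, 5.63, -6.03, 6.45]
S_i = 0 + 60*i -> [0, 60, 120, 180, 240]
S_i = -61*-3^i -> [-61, 183, -549, 1647, -4941]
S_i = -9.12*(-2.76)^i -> [-9.12, 25.17, -69.47, 191.74, -529.21]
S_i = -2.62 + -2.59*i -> [-2.62, -5.21, -7.8, -10.39, -12.98]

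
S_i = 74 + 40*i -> [74, 114, 154, 194, 234]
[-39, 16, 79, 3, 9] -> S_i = Random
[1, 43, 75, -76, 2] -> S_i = Random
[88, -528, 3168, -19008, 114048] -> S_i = 88*-6^i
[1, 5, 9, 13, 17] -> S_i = 1 + 4*i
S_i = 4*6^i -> [4, 24, 144, 864, 5184]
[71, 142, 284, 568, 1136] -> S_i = 71*2^i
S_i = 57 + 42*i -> [57, 99, 141, 183, 225]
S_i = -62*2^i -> [-62, -124, -248, -496, -992]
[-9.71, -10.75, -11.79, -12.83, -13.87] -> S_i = -9.71 + -1.04*i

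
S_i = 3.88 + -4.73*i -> [3.88, -0.85, -5.58, -10.31, -15.04]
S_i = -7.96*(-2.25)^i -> [-7.96, 17.91, -40.3, 90.67, -204.01]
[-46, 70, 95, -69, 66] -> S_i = Random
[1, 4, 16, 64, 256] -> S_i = 1*4^i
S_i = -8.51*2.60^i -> [-8.51, -22.13, -57.53, -149.57, -388.89]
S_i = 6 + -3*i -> [6, 3, 0, -3, -6]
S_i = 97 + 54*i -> [97, 151, 205, 259, 313]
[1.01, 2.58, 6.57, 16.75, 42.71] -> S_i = 1.01*2.55^i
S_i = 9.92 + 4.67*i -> [9.92, 14.59, 19.26, 23.93, 28.6]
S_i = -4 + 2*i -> [-4, -2, 0, 2, 4]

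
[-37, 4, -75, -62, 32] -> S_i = Random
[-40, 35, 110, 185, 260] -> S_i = -40 + 75*i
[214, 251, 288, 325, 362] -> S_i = 214 + 37*i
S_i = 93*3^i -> [93, 279, 837, 2511, 7533]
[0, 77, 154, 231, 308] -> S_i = 0 + 77*i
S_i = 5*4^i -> [5, 20, 80, 320, 1280]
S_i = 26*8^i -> [26, 208, 1664, 13312, 106496]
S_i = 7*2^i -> [7, 14, 28, 56, 112]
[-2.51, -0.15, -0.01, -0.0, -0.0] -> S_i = -2.51*0.06^i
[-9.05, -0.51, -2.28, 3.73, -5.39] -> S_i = Random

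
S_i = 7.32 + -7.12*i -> [7.32, 0.2, -6.92, -14.04, -21.16]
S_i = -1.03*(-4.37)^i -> [-1.03, 4.5, -19.67, 85.96, -375.63]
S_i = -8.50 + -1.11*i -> [-8.5, -9.61, -10.72, -11.83, -12.94]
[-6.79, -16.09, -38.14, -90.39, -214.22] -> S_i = -6.79*2.37^i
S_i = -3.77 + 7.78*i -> [-3.77, 4.01, 11.79, 19.57, 27.35]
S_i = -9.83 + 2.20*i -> [-9.83, -7.63, -5.43, -3.23, -1.03]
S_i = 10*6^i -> [10, 60, 360, 2160, 12960]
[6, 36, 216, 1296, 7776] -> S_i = 6*6^i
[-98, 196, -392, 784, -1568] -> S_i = -98*-2^i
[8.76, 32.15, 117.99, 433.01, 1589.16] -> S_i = 8.76*3.67^i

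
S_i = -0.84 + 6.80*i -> [-0.84, 5.96, 12.76, 19.56, 26.36]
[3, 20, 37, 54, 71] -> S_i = 3 + 17*i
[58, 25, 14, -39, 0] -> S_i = Random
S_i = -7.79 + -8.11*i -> [-7.79, -15.9, -24.01, -32.12, -40.23]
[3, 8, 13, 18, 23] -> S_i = 3 + 5*i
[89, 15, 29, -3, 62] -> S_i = Random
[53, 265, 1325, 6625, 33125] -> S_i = 53*5^i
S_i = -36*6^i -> [-36, -216, -1296, -7776, -46656]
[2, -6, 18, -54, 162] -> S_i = 2*-3^i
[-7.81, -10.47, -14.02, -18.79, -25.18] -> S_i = -7.81*1.34^i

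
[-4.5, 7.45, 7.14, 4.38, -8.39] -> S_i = Random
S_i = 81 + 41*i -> [81, 122, 163, 204, 245]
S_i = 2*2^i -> [2, 4, 8, 16, 32]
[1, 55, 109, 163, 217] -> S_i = 1 + 54*i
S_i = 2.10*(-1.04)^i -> [2.1, -2.18, 2.27, -2.36, 2.46]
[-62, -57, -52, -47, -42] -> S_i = -62 + 5*i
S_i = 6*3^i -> [6, 18, 54, 162, 486]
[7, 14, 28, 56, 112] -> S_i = 7*2^i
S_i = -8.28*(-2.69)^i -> [-8.28, 22.27, -59.91, 161.17, -433.55]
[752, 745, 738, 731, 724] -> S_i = 752 + -7*i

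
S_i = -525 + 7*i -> [-525, -518, -511, -504, -497]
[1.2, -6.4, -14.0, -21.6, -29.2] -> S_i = 1.20 + -7.60*i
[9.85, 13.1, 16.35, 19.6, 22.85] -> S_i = 9.85 + 3.25*i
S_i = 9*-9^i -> [9, -81, 729, -6561, 59049]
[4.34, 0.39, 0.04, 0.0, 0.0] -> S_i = 4.34*0.09^i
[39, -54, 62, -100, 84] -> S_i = Random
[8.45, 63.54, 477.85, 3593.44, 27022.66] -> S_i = 8.45*7.52^i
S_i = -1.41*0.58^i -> [-1.41, -0.82, -0.47, -0.28, -0.16]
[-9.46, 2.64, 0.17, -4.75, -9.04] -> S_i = Random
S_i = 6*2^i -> [6, 12, 24, 48, 96]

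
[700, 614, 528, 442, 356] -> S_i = 700 + -86*i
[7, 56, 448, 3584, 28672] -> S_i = 7*8^i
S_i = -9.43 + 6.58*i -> [-9.43, -2.85, 3.73, 10.31, 16.89]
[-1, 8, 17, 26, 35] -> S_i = -1 + 9*i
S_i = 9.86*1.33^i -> [9.86, 13.11, 17.44, 23.2, 30.85]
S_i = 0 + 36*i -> [0, 36, 72, 108, 144]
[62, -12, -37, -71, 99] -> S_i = Random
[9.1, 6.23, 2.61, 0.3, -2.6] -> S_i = Random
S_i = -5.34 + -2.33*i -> [-5.34, -7.67, -10.0, -12.33, -14.66]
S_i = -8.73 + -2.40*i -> [-8.73, -11.13, -13.53, -15.93, -18.33]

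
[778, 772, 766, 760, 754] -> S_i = 778 + -6*i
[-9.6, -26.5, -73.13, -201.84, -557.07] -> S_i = -9.60*2.76^i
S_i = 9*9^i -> [9, 81, 729, 6561, 59049]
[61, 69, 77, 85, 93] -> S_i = 61 + 8*i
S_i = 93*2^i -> [93, 186, 372, 744, 1488]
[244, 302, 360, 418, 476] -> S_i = 244 + 58*i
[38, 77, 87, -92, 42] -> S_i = Random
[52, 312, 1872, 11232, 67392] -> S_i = 52*6^i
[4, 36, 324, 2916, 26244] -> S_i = 4*9^i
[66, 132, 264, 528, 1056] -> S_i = 66*2^i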